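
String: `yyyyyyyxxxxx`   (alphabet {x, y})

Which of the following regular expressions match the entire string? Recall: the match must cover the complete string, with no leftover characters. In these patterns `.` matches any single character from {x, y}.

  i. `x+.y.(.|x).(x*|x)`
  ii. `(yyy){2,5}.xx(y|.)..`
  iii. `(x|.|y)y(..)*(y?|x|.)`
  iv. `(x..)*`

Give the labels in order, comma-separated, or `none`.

ii, iii

i → no match — must start with `x`
ii → match
iii → match
iv → no match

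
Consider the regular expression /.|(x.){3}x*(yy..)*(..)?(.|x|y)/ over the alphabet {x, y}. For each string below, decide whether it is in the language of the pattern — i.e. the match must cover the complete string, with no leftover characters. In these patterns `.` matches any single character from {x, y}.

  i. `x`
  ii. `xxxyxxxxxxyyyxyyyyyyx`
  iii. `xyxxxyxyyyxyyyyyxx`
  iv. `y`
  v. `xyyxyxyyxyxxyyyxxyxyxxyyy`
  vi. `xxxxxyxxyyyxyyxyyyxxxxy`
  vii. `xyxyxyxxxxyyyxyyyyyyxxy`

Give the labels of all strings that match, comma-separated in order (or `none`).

i → match
ii → match
iii → match
iv → match
v → no match
vi → match
vii → match

i, ii, iii, iv, vi, vii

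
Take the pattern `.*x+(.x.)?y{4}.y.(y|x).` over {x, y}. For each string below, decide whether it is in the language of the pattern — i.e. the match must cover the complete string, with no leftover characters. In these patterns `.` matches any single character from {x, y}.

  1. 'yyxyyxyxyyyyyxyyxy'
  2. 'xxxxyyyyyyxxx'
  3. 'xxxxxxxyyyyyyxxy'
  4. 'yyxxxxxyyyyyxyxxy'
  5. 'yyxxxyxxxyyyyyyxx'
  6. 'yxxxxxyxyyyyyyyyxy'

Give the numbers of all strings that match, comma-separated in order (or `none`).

1, 2, 3, 4, 6

1 → match
2 → match
3 → match
4 → match
5 → no match
6 → match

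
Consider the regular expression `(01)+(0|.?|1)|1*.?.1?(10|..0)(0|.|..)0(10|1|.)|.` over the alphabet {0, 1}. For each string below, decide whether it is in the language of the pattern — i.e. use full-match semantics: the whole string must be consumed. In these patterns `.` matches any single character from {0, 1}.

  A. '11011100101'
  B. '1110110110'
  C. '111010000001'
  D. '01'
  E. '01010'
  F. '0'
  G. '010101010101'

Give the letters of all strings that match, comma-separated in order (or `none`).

A, C, D, E, F, G

A → match
B → no match
C → match
D → match
E → match
F → match
G → match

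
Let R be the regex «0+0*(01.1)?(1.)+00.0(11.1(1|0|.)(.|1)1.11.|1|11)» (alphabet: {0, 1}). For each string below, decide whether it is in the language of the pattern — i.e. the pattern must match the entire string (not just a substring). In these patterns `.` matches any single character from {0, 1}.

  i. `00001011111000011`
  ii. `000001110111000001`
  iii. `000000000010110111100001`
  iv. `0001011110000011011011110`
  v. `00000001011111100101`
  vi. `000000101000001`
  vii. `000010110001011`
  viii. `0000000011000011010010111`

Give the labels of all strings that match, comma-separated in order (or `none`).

i → match
ii → match
iii → match
iv → match
v → match
vi → match
vii → match
viii → match

i, ii, iii, iv, v, vi, vii, viii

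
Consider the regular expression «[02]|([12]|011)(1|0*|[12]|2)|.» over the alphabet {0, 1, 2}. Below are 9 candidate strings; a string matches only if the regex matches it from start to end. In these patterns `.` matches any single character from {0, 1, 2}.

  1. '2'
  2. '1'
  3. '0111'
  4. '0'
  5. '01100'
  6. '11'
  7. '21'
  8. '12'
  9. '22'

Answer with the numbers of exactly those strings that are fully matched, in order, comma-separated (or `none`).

1, 2, 3, 4, 5, 6, 7, 8, 9

1. '2' → match
2. '1' → match
3. '0111' → match
4. '0' → match
5. '01100' → match
6. '11' → match
7. '21' → match
8. '12' → match
9. '22' → match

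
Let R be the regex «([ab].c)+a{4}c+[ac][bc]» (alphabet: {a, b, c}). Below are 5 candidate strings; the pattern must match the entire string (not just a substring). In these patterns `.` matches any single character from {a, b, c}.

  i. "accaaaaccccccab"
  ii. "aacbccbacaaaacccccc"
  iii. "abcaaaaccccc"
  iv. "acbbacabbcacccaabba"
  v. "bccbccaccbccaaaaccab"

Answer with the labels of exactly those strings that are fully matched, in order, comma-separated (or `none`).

i → match
ii → match
iii → match
iv → no match
v → match

i, ii, iii, v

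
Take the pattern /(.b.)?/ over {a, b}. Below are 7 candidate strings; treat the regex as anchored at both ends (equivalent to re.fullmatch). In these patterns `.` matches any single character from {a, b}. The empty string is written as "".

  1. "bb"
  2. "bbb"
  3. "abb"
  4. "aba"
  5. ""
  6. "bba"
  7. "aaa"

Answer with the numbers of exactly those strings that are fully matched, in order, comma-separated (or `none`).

1 → no match
2 → match
3 → match
4 → match
5 → match
6 → match
7 → no match

2, 3, 4, 5, 6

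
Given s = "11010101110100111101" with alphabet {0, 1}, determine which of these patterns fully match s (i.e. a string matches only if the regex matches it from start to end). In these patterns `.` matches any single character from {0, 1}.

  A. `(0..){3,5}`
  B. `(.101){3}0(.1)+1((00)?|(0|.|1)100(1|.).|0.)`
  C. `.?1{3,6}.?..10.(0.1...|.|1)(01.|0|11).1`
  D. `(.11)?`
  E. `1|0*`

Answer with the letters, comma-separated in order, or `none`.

A → no match — must start with "0"
B → match
C → no match
D → no match
E → no match

B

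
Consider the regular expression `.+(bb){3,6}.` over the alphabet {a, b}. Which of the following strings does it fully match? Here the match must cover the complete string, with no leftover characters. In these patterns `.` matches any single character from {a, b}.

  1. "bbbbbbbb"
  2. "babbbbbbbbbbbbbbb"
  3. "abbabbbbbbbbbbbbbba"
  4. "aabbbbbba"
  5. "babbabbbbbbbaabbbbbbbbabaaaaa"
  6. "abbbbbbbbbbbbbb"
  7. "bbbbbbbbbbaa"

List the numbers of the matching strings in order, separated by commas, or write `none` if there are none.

1. "bbbbbbbb" → match
2 → match
3 → match
4. "aabbbbbba" → match
5 → no match
6 → match
7. "bbbbbbbbbbaa" → no match

1, 2, 3, 4, 6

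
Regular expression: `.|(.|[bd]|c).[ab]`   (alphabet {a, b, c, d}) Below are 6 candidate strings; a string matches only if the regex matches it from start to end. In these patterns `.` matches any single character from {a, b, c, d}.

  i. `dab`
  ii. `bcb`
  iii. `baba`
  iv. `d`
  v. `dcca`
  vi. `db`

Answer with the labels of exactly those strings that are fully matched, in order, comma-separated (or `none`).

i. `dab` → match
ii. `bcb` → match
iii. `baba` → no match
iv. `d` → match
v. `dcca` → no match
vi. `db` → no match

i, ii, iv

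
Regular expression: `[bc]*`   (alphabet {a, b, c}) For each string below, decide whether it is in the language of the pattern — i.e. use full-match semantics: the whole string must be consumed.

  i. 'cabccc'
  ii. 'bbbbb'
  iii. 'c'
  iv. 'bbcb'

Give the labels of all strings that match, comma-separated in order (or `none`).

ii, iii, iv

i. 'cabccc' → no match
ii. 'bbbbb' → match
iii. 'c' → match
iv. 'bbcb' → match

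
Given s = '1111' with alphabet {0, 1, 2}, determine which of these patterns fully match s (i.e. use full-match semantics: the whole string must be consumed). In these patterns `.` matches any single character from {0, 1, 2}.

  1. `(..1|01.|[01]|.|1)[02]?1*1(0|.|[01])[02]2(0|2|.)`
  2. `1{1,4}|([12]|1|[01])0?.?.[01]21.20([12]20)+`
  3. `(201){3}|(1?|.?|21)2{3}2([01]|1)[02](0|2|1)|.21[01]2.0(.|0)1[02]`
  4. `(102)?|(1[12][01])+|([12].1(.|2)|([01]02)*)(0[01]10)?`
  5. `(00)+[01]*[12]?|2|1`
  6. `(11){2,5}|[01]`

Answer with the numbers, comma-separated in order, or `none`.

1 → no match
2 → match
3 → no match
4 → match
5 → no match
6 → match

2, 4, 6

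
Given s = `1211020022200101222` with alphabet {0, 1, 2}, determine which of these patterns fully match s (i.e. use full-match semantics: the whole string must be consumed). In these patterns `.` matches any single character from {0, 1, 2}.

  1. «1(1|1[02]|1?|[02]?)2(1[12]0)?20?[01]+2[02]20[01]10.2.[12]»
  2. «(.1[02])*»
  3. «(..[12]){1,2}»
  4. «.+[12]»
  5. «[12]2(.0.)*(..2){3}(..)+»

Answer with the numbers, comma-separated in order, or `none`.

1, 4

1 → match
2 → no match
3 → no match
4 → match
5 → no match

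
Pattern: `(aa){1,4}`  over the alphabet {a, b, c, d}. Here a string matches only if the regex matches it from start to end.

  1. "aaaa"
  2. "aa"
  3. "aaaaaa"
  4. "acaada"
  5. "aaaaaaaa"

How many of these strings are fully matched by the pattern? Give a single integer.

4

1. "aaaa" → match
2. "aa" → match
3. "aaaaaa" → match
4. "acaada" → no match — must start with "aa"
5. "aaaaaaaa" → match
Total matched: 4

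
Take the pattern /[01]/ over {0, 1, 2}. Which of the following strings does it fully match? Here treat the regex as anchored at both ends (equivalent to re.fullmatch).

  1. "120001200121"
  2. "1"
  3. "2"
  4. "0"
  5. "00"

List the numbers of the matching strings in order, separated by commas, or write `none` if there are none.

1 → no match
2 → match
3 → no match
4 → match
5 → no match

2, 4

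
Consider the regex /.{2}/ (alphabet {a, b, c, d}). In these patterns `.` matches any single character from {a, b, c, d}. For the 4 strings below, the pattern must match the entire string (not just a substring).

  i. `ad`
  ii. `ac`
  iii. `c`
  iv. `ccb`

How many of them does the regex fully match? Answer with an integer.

i → match
ii → match
iii → no match
iv → no match
Total matched: 2

2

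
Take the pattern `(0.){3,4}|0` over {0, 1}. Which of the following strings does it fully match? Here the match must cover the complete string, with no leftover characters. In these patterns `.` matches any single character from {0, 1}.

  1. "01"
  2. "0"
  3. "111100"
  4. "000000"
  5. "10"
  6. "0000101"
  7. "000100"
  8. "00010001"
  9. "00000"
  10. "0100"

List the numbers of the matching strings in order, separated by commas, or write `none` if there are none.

2, 4, 7, 8

1 → no match
2 → match
3 → no match — must start with "0"
4 → match
5 → no match — must start with "0"
6 → no match
7 → match
8 → match
9 → no match
10 → no match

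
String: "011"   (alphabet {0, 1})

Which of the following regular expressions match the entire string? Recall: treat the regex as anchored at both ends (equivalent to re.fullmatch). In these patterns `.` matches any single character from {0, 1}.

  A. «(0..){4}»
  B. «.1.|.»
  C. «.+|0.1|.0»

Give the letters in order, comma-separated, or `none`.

A → no match
B → match
C → match

B, C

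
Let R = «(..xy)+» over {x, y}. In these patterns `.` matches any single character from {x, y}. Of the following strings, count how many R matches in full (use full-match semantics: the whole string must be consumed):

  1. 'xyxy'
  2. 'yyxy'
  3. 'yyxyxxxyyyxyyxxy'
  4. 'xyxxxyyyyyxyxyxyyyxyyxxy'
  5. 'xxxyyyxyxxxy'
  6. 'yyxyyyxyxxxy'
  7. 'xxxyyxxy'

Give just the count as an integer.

6

1. 'xyxy' → match
2. 'yyxy' → match
3 → match
4 → no match
5. 'xxxyyyxyxxxy' → match
6. 'yyxyyyxyxxxy' → match
7. 'xxxyyxxy' → match
Total matched: 6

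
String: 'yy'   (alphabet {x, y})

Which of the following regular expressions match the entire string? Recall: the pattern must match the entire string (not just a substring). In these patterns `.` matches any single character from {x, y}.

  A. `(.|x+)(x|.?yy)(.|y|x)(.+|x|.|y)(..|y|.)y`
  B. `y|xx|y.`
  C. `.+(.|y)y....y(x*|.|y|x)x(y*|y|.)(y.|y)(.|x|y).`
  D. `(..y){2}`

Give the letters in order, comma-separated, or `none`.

B

A → no match
B → match
C → no match
D → no match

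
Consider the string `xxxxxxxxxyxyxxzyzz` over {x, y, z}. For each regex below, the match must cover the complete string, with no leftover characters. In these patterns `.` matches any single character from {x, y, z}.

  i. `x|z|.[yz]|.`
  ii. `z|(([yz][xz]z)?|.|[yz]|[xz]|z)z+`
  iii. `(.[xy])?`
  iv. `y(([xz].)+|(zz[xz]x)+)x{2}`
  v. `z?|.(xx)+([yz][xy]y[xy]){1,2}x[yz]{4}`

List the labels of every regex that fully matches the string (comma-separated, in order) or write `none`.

i → no match
ii → no match
iii → no match
iv → no match — must start with `y`
v → match

v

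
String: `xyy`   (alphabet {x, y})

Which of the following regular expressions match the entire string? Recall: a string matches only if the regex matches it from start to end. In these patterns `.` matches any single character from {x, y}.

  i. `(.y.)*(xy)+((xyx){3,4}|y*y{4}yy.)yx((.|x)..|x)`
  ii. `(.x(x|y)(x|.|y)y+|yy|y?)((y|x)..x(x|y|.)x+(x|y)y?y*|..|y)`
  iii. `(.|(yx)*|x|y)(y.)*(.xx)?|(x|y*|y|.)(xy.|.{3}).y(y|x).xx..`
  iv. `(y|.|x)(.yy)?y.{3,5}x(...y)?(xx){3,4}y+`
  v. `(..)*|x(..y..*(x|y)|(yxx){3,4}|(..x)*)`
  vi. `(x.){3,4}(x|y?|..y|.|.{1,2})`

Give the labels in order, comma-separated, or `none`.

i → no match
ii → no match
iii → match
iv → no match
v → no match
vi → no match

iii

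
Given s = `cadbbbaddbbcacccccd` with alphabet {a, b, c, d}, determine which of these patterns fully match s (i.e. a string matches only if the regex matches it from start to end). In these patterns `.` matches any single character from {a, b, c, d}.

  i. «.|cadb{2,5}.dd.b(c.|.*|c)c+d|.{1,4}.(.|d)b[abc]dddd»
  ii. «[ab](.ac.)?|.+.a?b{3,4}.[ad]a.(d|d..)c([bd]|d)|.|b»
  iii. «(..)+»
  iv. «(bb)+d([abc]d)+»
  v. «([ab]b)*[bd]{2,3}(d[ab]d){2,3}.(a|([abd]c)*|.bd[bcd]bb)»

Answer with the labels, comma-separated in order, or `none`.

i → match
ii → no match
iii → no match
iv → no match — must start with `bb`
v → no match

i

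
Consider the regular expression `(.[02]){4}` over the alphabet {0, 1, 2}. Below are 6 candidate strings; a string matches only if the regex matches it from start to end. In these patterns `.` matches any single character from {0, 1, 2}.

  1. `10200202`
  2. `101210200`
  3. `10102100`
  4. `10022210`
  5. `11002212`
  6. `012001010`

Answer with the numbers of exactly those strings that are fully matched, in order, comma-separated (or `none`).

1, 4

1 → match
2 → no match
3 → no match
4 → match
5 → no match
6 → no match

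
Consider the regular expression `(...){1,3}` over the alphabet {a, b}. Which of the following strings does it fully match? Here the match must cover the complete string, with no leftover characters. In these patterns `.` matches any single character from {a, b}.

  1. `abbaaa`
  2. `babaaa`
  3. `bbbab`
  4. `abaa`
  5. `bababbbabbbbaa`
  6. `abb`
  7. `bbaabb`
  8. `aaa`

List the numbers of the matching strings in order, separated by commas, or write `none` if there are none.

1, 2, 6, 7, 8

1 → match
2 → match
3 → no match
4 → no match
5 → no match
6 → match
7 → match
8 → match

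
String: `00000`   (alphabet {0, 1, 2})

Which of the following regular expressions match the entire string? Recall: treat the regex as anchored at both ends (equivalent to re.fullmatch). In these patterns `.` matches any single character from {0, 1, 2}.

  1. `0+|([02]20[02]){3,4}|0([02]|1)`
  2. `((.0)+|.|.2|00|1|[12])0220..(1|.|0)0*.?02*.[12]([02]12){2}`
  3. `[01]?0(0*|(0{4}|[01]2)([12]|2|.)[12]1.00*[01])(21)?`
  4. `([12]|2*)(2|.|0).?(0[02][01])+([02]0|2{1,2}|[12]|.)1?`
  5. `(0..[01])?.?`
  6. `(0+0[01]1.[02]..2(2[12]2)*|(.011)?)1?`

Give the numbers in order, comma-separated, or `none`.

1, 3, 4, 5

1 → match
2 → no match — must end with `12`
3 → match
4 → match
5 → match
6 → no match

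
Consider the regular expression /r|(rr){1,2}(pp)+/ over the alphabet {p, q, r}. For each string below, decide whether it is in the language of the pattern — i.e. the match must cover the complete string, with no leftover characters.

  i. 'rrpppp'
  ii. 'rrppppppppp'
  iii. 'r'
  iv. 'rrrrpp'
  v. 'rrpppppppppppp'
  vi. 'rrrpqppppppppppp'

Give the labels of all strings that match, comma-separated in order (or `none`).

i → match
ii → no match
iii → match
iv → match
v → match
vi → no match

i, iii, iv, v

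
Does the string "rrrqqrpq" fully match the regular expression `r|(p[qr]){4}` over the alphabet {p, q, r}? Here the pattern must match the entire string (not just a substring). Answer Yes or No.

No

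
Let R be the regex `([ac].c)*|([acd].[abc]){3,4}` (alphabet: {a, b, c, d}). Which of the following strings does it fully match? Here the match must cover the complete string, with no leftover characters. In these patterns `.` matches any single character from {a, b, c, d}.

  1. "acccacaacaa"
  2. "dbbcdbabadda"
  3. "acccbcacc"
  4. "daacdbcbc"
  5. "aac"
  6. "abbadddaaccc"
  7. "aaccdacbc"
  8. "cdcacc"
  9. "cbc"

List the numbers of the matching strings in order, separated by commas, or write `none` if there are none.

1. "acccacaacaa" → no match
2. "dbbcdbabadda" → match
3. "acccbcacc" → match
4. "daacdbcbc" → match
5. "aac" → match
6. "abbadddaaccc" → no match
7. "aaccdacbc" → match
8. "cdcacc" → match
9. "cbc" → match

2, 3, 4, 5, 7, 8, 9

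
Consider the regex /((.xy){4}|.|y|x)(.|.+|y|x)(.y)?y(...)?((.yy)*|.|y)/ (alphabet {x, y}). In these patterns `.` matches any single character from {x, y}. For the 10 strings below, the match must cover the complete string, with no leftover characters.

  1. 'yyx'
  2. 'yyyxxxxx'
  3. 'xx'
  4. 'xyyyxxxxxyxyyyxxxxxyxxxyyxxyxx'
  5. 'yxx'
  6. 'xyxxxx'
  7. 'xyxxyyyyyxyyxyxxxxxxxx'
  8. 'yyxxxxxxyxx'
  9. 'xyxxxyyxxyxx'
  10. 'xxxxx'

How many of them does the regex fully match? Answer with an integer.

0

1. 'yyx' → no match
2. 'yyyxxxxx' → no match
3. 'xx' → no match
4 → no match
5. 'yxx' → no match
6. 'xyxxxx' → no match
7 → no match
8. 'yyxxxxxxyxx' → no match
9. 'xyxxxyyxxyxx' → no match
10. 'xxxxx' → no match
Total matched: 0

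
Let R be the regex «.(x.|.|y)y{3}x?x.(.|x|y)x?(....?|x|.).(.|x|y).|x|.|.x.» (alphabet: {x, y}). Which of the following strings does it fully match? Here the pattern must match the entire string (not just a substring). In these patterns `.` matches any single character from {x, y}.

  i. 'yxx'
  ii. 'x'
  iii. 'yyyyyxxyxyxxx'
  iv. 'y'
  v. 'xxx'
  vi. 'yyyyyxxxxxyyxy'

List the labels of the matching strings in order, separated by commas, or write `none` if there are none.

i, ii, iii, iv, v, vi

i → match
ii → match
iii → match
iv → match
v → match
vi → match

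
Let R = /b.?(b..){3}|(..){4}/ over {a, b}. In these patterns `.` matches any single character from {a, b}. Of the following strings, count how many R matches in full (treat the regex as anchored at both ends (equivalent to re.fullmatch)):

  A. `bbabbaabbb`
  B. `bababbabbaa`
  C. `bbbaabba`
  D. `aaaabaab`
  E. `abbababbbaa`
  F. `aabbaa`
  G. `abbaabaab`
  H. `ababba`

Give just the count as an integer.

4

A → match
B → match
C → match
D → match
E → no match
F → no match
G → no match
H → no match
Total matched: 4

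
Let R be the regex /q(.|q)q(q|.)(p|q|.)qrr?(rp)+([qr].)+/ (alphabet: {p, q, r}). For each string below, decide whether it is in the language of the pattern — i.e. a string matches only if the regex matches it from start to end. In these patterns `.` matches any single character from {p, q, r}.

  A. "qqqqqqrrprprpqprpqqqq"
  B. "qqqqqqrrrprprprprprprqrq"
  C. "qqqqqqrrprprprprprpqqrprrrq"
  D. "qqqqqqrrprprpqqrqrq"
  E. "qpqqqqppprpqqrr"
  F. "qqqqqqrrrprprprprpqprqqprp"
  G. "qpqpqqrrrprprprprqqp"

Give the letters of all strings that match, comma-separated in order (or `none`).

A, B, C, D, F, G

A → match
B → match
C → match
D → match
E → no match
F → match
G → match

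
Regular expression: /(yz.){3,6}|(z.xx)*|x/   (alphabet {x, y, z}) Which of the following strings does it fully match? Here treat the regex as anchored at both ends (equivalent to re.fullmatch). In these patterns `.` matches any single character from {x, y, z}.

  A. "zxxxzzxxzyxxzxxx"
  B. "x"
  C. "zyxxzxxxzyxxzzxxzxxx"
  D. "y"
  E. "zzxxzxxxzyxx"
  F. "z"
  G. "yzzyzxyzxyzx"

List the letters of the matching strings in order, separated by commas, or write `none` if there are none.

A → match
B → match
C → match
D → no match
E → match
F → no match
G → match

A, B, C, E, G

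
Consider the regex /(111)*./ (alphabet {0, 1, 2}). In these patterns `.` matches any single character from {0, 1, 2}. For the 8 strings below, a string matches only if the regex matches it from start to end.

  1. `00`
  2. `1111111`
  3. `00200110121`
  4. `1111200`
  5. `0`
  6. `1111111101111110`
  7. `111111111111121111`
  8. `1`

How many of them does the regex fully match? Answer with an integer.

1 → no match
2 → match
3 → no match
4 → no match
5 → match
6 → no match
7 → no match
8 → match
Total matched: 3

3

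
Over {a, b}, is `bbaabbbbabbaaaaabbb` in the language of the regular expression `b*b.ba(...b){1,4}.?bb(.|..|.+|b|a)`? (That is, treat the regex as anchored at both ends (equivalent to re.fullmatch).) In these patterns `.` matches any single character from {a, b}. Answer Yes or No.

No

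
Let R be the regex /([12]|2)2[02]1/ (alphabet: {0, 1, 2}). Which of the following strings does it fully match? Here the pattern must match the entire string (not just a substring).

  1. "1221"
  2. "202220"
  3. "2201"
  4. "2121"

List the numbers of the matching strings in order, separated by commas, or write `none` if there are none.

1, 3

1 → match
2 → no match — must end with "1"
3 → match
4 → no match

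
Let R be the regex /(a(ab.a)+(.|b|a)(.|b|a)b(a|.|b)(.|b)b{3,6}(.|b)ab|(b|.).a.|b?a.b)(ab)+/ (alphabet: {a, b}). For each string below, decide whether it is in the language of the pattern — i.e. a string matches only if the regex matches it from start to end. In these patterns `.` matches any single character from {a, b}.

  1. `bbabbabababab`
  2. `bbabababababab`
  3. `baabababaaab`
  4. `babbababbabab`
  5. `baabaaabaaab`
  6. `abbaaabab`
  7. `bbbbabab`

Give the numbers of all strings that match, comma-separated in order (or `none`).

2

1 → no match
2 → match
3 → no match
4 → no match
5 → no match
6 → no match
7 → no match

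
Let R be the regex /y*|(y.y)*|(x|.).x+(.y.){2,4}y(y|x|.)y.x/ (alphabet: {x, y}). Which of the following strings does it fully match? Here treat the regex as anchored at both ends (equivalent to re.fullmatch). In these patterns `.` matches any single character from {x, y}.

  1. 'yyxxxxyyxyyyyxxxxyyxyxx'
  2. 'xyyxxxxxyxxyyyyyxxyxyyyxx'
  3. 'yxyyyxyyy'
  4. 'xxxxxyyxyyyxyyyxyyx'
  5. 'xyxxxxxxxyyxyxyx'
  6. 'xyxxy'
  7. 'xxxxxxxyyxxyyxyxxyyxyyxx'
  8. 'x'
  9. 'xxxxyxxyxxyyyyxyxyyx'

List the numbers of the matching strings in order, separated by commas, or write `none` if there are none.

4, 9

1 → no match
2 → no match
3. 'yxyyyxyyy' → no match
4 → match
5 → no match
6. 'xyxxy' → no match
7 → no match
8. 'x' → no match
9 → match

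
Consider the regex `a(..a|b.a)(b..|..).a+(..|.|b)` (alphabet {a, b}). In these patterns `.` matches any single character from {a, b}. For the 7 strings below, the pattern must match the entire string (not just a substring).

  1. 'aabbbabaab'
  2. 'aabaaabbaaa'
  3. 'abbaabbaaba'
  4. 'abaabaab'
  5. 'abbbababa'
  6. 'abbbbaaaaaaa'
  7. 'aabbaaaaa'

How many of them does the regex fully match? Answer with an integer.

1 → no match
2 → no match
3 → match
4 → no match
5 → no match
6 → no match
7 → no match
Total matched: 1

1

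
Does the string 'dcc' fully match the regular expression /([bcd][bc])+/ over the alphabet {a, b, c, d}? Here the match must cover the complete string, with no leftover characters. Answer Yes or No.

No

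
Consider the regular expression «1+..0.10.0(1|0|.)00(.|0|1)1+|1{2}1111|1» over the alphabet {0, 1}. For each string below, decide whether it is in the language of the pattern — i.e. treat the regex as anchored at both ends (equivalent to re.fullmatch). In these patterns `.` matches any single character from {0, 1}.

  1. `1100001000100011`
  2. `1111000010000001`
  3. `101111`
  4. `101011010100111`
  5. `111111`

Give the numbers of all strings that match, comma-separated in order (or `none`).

1 → match
2 → no match
3 → no match
4 → match
5 → match

1, 4, 5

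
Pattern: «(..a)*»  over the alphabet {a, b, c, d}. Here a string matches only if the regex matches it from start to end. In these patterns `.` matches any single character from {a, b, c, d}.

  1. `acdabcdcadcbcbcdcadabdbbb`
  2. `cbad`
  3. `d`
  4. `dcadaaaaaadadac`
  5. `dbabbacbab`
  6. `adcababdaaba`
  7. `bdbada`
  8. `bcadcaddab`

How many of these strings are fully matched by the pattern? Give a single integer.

1 → no match
2 → no match
3 → no match
4 → no match
5 → no match
6 → no match
7 → no match
8 → no match
Total matched: 0

0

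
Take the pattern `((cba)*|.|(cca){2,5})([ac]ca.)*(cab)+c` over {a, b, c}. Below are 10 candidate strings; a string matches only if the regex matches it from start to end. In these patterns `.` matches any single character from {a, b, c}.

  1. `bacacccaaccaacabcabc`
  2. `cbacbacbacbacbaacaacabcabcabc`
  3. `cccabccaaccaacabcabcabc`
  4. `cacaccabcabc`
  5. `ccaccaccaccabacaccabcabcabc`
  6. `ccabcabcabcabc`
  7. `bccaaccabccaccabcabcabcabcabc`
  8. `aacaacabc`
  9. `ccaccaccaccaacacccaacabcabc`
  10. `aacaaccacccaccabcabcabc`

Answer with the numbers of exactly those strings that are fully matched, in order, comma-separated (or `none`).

1 → match
2 → match
3 → match
4 → match
5 → match
6 → match
7 → match
8 → match
9 → match
10 → match

1, 2, 3, 4, 5, 6, 7, 8, 9, 10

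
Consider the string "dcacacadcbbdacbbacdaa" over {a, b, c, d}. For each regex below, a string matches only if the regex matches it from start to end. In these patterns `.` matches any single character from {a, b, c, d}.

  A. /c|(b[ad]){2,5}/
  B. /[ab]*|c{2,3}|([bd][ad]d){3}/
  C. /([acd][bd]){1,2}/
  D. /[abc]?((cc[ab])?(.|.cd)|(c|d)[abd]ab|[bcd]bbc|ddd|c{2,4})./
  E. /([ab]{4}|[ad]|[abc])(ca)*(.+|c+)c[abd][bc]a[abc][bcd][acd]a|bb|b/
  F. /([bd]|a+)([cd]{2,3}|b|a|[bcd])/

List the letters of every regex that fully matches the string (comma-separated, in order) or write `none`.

E

A → no match
B → no match
C → no match
D → no match
E → match
F → no match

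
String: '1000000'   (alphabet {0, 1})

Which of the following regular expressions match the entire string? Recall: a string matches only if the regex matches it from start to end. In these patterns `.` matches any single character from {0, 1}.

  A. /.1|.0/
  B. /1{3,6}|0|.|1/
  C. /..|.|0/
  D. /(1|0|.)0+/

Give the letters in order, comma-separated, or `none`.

A → no match
B → no match
C → no match
D → match

D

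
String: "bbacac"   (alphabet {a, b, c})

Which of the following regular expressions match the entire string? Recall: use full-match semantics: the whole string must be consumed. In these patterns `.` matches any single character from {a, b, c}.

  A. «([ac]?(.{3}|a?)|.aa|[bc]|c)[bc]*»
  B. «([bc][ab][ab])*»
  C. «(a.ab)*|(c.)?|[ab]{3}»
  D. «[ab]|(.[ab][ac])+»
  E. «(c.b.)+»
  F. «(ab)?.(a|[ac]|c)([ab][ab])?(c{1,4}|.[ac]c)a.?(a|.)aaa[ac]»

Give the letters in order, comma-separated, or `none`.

A → no match
B → no match
C → no match
D → match
E → no match — must start with "c"
F → no match

D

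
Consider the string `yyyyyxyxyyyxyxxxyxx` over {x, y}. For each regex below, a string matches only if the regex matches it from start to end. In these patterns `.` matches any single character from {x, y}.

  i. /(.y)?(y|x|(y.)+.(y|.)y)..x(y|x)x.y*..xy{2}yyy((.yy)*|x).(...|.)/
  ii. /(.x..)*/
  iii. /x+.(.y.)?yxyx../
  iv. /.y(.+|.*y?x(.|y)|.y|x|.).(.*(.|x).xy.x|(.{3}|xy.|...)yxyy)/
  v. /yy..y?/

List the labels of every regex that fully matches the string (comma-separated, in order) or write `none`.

iv

i → no match
ii → no match
iii → no match — must start with `x`
iv → match
v → no match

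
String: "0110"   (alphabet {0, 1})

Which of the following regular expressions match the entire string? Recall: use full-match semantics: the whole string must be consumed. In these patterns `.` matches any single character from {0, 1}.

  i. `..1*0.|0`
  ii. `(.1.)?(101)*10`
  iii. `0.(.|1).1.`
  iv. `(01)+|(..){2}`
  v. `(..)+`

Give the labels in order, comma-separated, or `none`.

iv, v

i → no match
ii → no match
iii → no match
iv → match
v → match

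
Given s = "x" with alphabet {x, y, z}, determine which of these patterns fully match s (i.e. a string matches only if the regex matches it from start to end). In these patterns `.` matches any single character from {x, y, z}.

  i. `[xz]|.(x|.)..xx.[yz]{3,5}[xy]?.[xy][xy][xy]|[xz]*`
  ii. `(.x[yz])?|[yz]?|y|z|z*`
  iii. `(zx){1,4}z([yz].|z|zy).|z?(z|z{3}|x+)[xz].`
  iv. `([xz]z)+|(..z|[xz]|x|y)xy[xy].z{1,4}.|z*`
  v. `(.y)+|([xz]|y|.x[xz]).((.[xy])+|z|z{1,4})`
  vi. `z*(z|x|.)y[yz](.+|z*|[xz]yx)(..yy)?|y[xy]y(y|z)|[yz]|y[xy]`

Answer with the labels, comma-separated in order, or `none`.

i

i → match
ii → no match
iii → no match
iv → no match
v → no match
vi → no match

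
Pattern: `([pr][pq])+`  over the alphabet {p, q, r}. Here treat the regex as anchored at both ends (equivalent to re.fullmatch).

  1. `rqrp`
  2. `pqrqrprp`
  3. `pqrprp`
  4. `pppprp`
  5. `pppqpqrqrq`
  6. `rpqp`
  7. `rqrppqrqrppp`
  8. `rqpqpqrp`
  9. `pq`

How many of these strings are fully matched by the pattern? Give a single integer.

8

1 → match
2 → match
3 → match
4 → match
5 → match
6 → no match
7 → match
8 → match
9 → match
Total matched: 8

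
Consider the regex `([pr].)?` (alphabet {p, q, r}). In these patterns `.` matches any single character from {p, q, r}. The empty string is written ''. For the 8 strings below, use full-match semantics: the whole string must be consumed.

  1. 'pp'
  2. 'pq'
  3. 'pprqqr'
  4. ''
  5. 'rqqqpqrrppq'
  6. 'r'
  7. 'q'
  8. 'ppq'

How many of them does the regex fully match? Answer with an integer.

3

1 → match
2 → match
3 → no match
4 → match
5 → no match
6 → no match
7 → no match
8 → no match
Total matched: 3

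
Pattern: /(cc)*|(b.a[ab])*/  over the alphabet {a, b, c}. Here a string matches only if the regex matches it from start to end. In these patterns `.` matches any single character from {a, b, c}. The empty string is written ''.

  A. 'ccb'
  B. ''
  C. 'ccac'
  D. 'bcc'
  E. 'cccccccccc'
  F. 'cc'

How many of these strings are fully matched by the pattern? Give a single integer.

3

A → no match
B → match
C → no match
D → no match
E → match
F → match
Total matched: 3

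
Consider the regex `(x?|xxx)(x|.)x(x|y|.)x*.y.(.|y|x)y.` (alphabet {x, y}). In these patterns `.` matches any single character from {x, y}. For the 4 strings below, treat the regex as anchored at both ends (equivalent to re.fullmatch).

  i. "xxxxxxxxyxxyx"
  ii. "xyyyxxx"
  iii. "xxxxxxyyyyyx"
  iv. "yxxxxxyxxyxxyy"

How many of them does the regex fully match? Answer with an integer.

2

i → match
ii. "xyyyxxx" → no match
iii. "xxxxxxyyyyyx" → match
iv → no match
Total matched: 2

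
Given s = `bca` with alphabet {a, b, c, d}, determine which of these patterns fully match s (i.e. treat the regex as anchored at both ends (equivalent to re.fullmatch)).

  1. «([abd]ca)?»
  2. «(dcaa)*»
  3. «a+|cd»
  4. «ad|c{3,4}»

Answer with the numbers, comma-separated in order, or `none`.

1

1 → match
2 → no match
3 → no match
4 → no match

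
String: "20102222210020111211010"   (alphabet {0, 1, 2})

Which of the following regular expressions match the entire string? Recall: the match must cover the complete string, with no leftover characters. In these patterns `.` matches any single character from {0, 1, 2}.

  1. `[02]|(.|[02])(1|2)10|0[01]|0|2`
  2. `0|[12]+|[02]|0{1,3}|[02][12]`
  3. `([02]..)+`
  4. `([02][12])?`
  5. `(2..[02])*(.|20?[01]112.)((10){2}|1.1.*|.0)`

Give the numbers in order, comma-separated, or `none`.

5

1 → no match
2 → no match
3 → no match
4 → no match
5 → match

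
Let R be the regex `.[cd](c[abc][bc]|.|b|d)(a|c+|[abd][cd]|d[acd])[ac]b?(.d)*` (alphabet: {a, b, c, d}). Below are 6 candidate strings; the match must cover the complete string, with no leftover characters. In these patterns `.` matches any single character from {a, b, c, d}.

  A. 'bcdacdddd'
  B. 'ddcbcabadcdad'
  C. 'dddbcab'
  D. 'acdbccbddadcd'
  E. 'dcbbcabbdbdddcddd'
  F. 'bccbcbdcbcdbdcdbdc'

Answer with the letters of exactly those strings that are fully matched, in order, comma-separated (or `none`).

A → match
B → match
C → match
D → match
E → match
F → no match

A, B, C, D, E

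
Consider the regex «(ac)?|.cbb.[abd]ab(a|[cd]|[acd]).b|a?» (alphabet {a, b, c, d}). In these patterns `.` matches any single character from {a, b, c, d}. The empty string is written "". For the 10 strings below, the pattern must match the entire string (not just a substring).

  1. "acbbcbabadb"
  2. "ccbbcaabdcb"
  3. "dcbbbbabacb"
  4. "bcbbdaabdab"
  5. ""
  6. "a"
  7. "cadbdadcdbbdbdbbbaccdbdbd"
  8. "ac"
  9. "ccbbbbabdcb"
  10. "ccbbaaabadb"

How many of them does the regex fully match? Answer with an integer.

9

1 → match
2 → match
3 → match
4 → match
5 → match
6 → match
7 → no match
8 → match
9 → match
10 → match
Total matched: 9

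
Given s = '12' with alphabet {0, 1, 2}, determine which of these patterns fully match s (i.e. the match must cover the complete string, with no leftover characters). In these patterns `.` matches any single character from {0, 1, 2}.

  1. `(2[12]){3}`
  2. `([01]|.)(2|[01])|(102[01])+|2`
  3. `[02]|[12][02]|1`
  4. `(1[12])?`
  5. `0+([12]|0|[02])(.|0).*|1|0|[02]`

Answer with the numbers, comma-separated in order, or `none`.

1 → no match — must start with '2'
2 → match
3 → match
4 → match
5 → no match

2, 3, 4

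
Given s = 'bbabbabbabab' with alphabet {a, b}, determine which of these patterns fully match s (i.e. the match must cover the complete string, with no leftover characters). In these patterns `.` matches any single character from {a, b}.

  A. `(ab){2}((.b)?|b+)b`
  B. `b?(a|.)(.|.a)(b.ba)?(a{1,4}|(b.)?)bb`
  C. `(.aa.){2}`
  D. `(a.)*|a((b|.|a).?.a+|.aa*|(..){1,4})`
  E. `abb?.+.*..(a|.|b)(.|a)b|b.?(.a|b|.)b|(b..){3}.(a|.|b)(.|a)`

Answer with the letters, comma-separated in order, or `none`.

A → no match — must start with 'ab'
B → no match — must end with 'bb'
C → no match
D → no match
E → match

E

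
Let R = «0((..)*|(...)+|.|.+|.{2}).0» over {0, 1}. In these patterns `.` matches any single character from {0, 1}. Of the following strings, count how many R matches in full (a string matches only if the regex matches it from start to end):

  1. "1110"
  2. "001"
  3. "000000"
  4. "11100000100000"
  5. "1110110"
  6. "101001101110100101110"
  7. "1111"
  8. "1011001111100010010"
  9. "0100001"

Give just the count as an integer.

1

1. "1110" → no match — must start with "0"
2. "001" → no match — must end with "0"
3. "000000" → match
4 → no match — must start with "0"
5. "1110110" → no match — must start with "0"
6 → no match — must start with "0"
7. "1111" → no match — must start with "0"
8 → no match — must start with "0"
9. "0100001" → no match — must end with "0"
Total matched: 1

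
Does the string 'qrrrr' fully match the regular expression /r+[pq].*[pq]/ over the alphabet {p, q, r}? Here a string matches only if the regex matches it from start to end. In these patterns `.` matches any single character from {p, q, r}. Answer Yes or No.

Every match must start with 'r', but 'qrrrr' does not.

No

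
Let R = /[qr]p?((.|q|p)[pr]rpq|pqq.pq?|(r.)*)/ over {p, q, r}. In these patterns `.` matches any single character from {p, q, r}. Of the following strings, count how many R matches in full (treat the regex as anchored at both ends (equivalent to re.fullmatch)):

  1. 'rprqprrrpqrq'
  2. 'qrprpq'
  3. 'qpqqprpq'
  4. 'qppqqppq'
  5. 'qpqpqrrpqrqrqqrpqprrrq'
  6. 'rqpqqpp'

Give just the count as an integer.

1. 'rprqprrrpqrq' → no match
2. 'qrprpq' → match
3. 'qpqqprpq' → no match
4. 'qppqqppq' → match
5 → no match
6. 'rqpqqpp' → no match
Total matched: 2

2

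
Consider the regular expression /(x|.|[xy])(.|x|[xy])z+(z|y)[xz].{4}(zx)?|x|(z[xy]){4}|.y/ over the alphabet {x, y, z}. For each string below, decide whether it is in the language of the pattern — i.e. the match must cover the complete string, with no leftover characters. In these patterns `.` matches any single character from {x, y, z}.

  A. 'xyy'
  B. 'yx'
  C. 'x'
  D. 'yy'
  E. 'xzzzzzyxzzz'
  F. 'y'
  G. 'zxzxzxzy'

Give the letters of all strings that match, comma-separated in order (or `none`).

C, D, G

A → no match
B → no match
C → match
D → match
E → no match
F → no match
G → match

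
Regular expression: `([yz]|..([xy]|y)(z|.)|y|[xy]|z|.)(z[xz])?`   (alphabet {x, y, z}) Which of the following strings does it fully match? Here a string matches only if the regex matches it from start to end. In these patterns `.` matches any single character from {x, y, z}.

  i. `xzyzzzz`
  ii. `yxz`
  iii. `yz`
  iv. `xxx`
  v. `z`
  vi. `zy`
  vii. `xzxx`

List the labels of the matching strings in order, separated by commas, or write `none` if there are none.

i. `xzyzzzz` → no match
ii. `yxz` → no match
iii. `yz` → no match
iv. `xxx` → no match
v. `z` → match
vi. `zy` → no match
vii. `xzxx` → match

v, vii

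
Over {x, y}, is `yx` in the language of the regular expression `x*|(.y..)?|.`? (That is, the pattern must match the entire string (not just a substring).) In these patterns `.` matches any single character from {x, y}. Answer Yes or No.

No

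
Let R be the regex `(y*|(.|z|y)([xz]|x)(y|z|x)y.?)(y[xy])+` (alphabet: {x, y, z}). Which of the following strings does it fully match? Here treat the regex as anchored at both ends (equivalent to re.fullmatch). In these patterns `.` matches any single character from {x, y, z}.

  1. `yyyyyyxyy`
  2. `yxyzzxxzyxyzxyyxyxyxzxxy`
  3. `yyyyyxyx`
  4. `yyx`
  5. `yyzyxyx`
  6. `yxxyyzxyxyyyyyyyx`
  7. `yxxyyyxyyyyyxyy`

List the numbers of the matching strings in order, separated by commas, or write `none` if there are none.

1 → match
2 → no match
3 → match
4 → match
5 → no match
6 → no match
7 → match

1, 3, 4, 7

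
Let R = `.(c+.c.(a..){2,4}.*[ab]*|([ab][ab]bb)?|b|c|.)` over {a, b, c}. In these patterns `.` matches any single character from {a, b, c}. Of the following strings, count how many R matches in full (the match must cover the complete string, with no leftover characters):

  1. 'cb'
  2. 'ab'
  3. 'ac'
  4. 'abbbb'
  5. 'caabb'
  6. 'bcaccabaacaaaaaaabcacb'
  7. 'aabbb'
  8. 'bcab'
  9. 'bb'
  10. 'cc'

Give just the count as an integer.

1. 'cb' → match
2. 'ab' → match
3. 'ac' → match
4. 'abbbb' → match
5. 'caabb' → match
6 → match
7. 'aabbb' → match
8. 'bcab' → no match
9. 'bb' → match
10. 'cc' → match
Total matched: 9

9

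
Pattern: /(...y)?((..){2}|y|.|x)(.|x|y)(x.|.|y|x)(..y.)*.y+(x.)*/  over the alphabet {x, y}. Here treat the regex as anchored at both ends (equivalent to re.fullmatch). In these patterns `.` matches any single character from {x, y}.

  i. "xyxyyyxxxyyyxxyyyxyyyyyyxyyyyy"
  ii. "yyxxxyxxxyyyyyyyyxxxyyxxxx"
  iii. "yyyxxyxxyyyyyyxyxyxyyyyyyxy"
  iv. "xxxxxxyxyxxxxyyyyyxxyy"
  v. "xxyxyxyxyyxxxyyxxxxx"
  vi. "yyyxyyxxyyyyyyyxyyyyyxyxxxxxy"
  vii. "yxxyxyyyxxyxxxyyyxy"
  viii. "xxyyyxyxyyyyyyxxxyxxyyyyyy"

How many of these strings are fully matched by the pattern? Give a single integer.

4

i → match
ii → no match
iii → match
iv → no match
v → no match
vi → match
vii → no match
viii → match
Total matched: 4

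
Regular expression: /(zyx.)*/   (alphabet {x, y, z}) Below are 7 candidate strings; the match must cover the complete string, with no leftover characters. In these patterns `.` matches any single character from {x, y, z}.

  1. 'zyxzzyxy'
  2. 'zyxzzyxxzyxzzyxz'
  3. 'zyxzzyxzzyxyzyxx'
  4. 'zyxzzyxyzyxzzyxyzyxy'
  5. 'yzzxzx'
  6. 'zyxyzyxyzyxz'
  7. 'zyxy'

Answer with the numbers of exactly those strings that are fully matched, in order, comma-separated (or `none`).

1. 'zyxzzyxy' → match
2 → match
3 → match
4 → match
5. 'yzzxzx' → no match
6. 'zyxyzyxyzyxz' → match
7. 'zyxy' → match

1, 2, 3, 4, 6, 7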